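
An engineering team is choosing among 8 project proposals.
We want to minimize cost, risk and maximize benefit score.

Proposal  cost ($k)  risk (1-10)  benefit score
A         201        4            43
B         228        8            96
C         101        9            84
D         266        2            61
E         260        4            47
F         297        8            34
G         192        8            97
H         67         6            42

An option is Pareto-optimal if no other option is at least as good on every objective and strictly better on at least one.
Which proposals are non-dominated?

A: not dominated.
B: dominated by G (cost 192≤228, risk 8≤8, benefit score 97≥96).
C: not dominated.
D: not dominated (best risk).
E: not dominated.
F: dominated by A (cost 201≤297, risk 4≤8, benefit score 43≥34).
G: not dominated (best benefit score).
H: not dominated (best cost).

A, C, D, E, G, H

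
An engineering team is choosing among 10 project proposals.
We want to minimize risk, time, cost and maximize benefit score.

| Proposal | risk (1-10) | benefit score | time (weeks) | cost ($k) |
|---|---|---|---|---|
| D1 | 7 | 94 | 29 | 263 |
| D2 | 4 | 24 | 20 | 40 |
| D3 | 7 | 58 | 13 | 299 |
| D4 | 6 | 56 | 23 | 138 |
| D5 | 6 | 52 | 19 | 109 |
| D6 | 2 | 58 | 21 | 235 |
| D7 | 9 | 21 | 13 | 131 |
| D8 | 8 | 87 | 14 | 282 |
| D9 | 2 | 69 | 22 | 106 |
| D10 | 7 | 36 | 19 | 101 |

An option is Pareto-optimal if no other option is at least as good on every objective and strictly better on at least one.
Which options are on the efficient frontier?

D1, D2, D3, D5, D6, D7, D8, D9, D10

D1: not dominated (best benefit score).
D2: not dominated (best cost).
D3: not dominated.
D4: dominated by D9 (risk 2≤6, benefit score 69≥56, time 22≤23, cost 106≤138).
D5: not dominated.
D6: not dominated.
D7: not dominated.
D8: not dominated.
D9: not dominated.
D10: not dominated.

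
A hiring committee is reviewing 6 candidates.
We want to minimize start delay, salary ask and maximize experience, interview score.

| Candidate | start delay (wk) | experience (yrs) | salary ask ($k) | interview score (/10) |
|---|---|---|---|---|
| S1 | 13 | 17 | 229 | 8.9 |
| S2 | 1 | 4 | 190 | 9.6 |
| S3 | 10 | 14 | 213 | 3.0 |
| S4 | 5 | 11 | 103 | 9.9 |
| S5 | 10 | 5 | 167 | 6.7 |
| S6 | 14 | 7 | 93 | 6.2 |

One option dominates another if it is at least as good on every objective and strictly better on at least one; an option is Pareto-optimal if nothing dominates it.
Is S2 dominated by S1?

S1 vs S2: S1 is worse on start delay (13 vs 1), so it does not dominate S2.

No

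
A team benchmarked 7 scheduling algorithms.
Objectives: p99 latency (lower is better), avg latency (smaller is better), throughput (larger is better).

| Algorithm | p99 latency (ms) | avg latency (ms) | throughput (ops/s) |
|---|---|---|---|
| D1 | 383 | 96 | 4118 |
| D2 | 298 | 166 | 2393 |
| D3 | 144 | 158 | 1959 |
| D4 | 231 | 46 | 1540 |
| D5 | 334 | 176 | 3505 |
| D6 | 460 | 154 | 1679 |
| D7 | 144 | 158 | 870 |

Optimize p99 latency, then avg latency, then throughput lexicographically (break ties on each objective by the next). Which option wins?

D3

First minimize p99 latency: best is 144, kept {D3, D7}.
Then minimize avg latency: best is 158, kept {D3, D7}.
Then maximize throughput: best is 1959, kept {D3}.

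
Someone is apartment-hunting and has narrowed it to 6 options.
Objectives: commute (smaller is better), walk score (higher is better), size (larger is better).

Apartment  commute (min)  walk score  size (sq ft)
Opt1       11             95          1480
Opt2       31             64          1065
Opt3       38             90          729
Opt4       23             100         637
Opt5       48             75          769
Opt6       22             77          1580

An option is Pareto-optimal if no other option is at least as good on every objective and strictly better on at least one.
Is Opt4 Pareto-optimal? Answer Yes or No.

Yes

Opt1: worse on walk score (95 vs 100).
Opt2: worse on commute (31 vs 23).
Opt3: worse on commute (38 vs 23).
Opt5: worse on commute (48 vs 23).
Opt6: worse on walk score (77 vs 100).
No option is at least as good as Opt4 on every objective and strictly better on one.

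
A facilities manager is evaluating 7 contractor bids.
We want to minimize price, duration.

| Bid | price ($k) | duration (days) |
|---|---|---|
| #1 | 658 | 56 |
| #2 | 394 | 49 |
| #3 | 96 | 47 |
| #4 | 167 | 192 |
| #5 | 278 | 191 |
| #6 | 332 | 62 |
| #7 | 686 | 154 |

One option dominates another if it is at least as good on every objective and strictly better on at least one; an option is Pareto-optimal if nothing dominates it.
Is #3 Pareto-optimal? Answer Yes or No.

#1: worse on price (658 vs 96).
#2: worse on price (394 vs 96).
#4: worse on price (167 vs 96).
#5: worse on price (278 vs 96).
#6: worse on price (332 vs 96).
#7: worse on price (686 vs 96).
No option is at least as good as #3 on every objective and strictly better on one.

Yes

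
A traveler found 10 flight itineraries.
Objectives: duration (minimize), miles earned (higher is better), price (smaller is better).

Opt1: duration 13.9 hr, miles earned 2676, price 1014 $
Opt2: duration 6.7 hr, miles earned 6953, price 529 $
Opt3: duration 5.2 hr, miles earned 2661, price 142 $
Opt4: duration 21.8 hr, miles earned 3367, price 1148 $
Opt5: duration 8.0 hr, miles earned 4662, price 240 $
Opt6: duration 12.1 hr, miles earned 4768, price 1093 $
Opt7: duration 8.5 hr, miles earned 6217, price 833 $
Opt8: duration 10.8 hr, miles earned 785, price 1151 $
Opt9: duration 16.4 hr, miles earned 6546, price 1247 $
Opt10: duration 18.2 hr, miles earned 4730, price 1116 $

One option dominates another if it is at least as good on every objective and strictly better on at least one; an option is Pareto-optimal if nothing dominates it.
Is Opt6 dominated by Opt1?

No

Opt1 vs Opt6: Opt1 is worse on duration (13.9 vs 12.1), so it does not dominate Opt6.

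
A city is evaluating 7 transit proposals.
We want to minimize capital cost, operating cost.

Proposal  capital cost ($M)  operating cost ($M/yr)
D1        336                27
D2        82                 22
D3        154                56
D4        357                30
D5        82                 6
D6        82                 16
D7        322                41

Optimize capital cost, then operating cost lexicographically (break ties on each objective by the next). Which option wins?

D5

First minimize capital cost: best is 82, kept {D2, D5, D6}.
Then minimize operating cost: best is 6, kept {D5}.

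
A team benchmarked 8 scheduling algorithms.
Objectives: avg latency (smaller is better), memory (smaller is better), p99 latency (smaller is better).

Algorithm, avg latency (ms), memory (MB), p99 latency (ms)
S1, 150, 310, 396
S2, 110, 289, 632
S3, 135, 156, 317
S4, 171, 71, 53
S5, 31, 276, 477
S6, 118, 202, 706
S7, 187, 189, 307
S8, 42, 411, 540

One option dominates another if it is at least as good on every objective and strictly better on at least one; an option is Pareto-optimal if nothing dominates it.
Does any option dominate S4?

No

S1: worse on memory (310 vs 71).
S2: worse on memory (289 vs 71).
S3: worse on memory (156 vs 71).
S5: worse on memory (276 vs 71).
S6: worse on memory (202 vs 71).
S7: worse on avg latency (187 vs 171).
S8: worse on memory (411 vs 71).
No option is at least as good as S4 on every objective and strictly better on one.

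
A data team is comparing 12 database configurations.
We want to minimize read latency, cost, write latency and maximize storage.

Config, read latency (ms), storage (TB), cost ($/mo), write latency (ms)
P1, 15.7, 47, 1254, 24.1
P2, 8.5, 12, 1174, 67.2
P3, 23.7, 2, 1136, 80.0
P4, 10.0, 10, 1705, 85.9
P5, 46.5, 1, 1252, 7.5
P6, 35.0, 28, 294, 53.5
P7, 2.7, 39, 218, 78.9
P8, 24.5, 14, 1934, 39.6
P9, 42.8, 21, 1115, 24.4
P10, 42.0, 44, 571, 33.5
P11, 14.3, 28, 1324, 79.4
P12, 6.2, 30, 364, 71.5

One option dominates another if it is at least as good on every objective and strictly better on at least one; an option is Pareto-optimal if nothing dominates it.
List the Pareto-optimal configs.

P1: not dominated (best storage).
P2: not dominated.
P3: dominated by P7 (read latency 2.7≤23.7, storage 39≥2, cost 218≤1136, write latency 78.9≤80.0).
P4: dominated by P2 (read latency 8.5≤10.0, storage 12≥10, cost 1174≤1705, write latency 67.2≤85.9).
P5: not dominated (best write latency).
P6: not dominated.
P7: not dominated (best read latency).
P8: dominated by P1 (read latency 15.7≤24.5, storage 47≥14, cost 1254≤1934, write latency 24.1≤39.6).
P9: not dominated.
P10: not dominated.
P11: dominated by P7 (read latency 2.7≤14.3, storage 39≥28, cost 218≤1324, write latency 78.9≤79.4).
P12: not dominated.

P1, P2, P5, P6, P7, P9, P10, P12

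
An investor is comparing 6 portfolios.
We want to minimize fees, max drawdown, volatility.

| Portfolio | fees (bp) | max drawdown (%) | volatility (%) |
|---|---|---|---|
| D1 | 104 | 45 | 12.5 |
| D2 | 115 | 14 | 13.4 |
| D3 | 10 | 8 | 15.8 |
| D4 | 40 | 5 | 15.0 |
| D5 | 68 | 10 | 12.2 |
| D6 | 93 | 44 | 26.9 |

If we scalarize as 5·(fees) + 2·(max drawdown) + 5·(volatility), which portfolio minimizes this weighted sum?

D1: 5·104 + 2·45 + 5·12.5 = 672.5
D2: 5·115 + 2·14 + 5·13.4 = 670.0
D3: 5·10 + 2·8 + 5·15.8 = 145.0
D4: 5·40 + 2·5 + 5·15.0 = 285.0
D5: 5·68 + 2·10 + 5·12.2 = 421.0
D6: 5·93 + 2·44 + 5·26.9 = 687.5
Lowest: D3 at 145.0.

D3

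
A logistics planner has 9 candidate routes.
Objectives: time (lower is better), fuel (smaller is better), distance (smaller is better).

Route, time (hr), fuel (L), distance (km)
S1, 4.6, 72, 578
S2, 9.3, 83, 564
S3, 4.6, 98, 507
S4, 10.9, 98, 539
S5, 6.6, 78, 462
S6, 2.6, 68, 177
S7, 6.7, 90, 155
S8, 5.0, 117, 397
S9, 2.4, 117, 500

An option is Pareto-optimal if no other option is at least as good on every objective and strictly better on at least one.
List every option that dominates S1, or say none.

S6

S6: time 2.6≤4.6, fuel 68≤72, distance 177≤578 — dominates S1.
Others (S2, S3, S4, S5, S7, S8, S9) are each worse than S1 on at least one objective.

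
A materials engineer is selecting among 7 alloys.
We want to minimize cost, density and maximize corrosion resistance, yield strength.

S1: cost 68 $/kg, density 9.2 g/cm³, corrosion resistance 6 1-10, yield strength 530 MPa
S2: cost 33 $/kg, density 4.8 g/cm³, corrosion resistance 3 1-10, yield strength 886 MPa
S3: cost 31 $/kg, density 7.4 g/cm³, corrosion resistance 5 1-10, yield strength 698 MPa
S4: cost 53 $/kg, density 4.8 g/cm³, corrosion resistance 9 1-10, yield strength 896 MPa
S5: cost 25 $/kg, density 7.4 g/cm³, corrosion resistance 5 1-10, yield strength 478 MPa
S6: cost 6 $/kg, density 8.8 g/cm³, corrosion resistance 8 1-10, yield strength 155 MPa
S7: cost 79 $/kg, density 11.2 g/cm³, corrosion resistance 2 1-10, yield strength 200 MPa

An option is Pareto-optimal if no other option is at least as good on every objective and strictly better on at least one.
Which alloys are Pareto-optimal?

S2, S3, S4, S5, S6

S1: dominated by S4 (cost 53≤68, density 4.8≤9.2, corrosion resistance 9≥6, yield strength 896≥530).
S2: not dominated.
S3: not dominated.
S4: not dominated (best corrosion resistance).
S5: not dominated.
S6: not dominated (best cost).
S7: dominated by S1 (cost 68≤79, density 9.2≤11.2, corrosion resistance 6≥2, yield strength 530≥200).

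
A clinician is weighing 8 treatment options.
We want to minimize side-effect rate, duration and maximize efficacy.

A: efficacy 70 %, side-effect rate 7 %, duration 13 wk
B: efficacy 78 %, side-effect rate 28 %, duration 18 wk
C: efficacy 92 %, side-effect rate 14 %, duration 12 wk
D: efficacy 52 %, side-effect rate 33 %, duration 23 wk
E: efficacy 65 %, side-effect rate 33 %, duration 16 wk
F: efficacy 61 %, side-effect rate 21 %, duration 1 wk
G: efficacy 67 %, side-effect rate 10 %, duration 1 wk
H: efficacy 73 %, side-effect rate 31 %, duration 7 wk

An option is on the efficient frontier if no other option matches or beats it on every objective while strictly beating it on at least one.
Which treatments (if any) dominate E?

A, C, G, H

A: efficacy 70≥65, side-effect rate 7≤33, duration 13≤16 — dominates E.
C: efficacy 92≥65, side-effect rate 14≤33, duration 12≤16 — dominates E.
G: efficacy 67≥65, side-effect rate 10≤33, duration 1≤16 — dominates E.
H: efficacy 73≥65, side-effect rate 31≤33, duration 7≤16 — dominates E.
Others (B, D, F) are each worse than E on at least one objective.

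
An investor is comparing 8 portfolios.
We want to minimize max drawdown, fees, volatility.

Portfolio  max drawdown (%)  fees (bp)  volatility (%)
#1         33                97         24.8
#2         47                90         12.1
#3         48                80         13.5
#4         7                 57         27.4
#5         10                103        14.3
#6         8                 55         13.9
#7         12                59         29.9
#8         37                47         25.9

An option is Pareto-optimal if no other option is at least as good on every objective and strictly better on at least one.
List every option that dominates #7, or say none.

#4: max drawdown 7≤12, fees 57≤59, volatility 27.4≤29.9 — dominates #7.
#6: max drawdown 8≤12, fees 55≤59, volatility 13.9≤29.9 — dominates #7.
Others (#1, #2, #3, #5, #8) are each worse than #7 on at least one objective.

#4, #6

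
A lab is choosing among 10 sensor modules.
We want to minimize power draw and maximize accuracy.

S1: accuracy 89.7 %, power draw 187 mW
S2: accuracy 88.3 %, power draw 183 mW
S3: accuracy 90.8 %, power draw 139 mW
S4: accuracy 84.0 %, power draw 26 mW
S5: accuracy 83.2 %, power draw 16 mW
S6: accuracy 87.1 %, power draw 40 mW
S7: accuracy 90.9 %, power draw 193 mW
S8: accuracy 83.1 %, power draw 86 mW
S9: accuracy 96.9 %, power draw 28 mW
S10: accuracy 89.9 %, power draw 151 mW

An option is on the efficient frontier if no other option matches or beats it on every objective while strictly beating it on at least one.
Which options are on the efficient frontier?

S4, S5, S9

S1: dominated by S3 (accuracy 90.8≥89.7, power draw 139≤187).
S2: dominated by S3 (accuracy 90.8≥88.3, power draw 139≤183).
S3: dominated by S9 (accuracy 96.9≥90.8, power draw 28≤139).
S4: not dominated.
S5: not dominated (best power draw).
S6: dominated by S9 (accuracy 96.9≥87.1, power draw 28≤40).
S7: dominated by S9 (accuracy 96.9≥90.9, power draw 28≤193).
S8: dominated by S4 (accuracy 84.0≥83.1, power draw 26≤86).
S9: not dominated (best accuracy).
S10: dominated by S3 (accuracy 90.8≥89.9, power draw 139≤151).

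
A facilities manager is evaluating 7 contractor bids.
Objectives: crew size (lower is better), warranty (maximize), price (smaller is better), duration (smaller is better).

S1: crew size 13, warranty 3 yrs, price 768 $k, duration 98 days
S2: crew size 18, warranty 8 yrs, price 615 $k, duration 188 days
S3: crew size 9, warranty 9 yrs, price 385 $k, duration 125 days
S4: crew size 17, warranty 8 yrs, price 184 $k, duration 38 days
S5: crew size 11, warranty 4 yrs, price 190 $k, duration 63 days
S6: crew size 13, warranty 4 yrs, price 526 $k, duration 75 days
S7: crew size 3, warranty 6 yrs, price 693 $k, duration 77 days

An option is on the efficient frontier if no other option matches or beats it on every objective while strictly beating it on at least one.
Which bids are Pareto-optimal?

S3, S4, S5, S7

S1: dominated by S5 (crew size 11≤13, warranty 4≥3, price 190≤768, duration 63≤98).
S2: dominated by S3 (crew size 9≤18, warranty 9≥8, price 385≤615, duration 125≤188).
S3: not dominated (best warranty).
S4: not dominated (best price).
S5: not dominated.
S6: dominated by S5 (crew size 11≤13, warranty 4≥4, price 190≤526, duration 63≤75).
S7: not dominated (best crew size).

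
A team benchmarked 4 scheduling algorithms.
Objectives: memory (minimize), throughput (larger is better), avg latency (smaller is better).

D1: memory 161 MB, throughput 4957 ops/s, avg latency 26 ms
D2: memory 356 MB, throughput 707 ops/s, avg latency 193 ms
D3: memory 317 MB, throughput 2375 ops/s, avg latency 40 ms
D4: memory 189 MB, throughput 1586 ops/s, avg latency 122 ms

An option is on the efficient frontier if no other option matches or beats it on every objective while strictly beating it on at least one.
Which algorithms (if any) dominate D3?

D1

D1: memory 161≤317, throughput 4957≥2375, avg latency 26≤40 — dominates D3.
Others (D2, D4) are each worse than D3 on at least one objective.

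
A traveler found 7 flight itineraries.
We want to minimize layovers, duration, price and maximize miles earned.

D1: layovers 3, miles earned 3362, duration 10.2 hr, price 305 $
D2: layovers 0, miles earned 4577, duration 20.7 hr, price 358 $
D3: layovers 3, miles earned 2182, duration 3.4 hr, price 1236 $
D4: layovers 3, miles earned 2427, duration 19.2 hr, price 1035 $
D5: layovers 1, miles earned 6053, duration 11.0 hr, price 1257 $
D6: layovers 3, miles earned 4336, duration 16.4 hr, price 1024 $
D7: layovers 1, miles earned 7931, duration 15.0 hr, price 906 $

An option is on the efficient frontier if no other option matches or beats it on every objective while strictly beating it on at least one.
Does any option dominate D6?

D7 vs D6: layovers 1≤3, miles earned 7931≥4336, duration 15.0≤16.4, price 906≤1024 — D7 is at least as good on every objective and strictly better on at least one, so D7 dominates D6.

Yes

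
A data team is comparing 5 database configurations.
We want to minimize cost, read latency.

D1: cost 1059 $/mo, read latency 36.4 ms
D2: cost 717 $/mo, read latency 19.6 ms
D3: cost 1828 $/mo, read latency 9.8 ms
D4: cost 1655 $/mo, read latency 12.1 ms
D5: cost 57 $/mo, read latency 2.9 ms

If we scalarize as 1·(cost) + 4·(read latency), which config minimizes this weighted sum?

D5

D1: 1·1059 + 4·36.4 = 1204.6
D2: 1·717 + 4·19.6 = 795.4
D3: 1·1828 + 4·9.8 = 1867.2
D4: 1·1655 + 4·12.1 = 1703.4
D5: 1·57 + 4·2.9 = 68.6
Lowest: D5 at 68.6.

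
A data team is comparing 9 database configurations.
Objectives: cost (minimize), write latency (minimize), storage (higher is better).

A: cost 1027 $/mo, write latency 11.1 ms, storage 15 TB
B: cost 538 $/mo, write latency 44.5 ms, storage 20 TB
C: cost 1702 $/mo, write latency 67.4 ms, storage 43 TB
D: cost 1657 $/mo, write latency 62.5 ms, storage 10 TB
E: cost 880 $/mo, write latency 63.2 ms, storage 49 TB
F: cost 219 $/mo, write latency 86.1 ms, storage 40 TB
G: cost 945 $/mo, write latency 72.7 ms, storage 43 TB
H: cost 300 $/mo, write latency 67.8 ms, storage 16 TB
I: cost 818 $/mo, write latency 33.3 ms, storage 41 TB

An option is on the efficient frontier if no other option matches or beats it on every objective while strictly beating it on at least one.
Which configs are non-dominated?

A: not dominated (best write latency).
B: not dominated.
C: dominated by E (cost 880≤1702, write latency 63.2≤67.4, storage 49≥43).
D: dominated by A (cost 1027≤1657, write latency 11.1≤62.5, storage 15≥10).
E: not dominated (best storage).
F: not dominated (best cost).
G: dominated by E (cost 880≤945, write latency 63.2≤72.7, storage 49≥43).
H: not dominated.
I: not dominated.

A, B, E, F, H, I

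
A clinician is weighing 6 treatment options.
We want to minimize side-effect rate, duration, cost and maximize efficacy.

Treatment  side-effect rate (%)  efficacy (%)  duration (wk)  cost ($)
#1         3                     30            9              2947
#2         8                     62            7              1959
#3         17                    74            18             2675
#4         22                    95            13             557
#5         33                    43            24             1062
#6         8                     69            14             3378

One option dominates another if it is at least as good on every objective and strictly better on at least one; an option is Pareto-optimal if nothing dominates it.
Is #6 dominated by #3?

No

#3 vs #6: #3 is worse on side-effect rate (17 vs 8), so it does not dominate #6.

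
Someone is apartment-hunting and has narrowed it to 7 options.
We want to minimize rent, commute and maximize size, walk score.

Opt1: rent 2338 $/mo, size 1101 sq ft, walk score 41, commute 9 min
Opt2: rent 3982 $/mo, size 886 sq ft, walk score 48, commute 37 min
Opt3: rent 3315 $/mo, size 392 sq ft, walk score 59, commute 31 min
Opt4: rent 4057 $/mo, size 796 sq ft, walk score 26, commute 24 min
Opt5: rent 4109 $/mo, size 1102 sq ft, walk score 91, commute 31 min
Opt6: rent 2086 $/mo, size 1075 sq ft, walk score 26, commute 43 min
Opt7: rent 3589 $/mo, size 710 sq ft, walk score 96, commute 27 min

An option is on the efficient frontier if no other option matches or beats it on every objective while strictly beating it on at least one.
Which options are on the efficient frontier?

Opt1, Opt2, Opt3, Opt5, Opt6, Opt7

Opt1: not dominated (best commute).
Opt2: not dominated.
Opt3: not dominated.
Opt4: dominated by Opt1 (rent 2338≤4057, size 1101≥796, walk score 41≥26, commute 9≤24).
Opt5: not dominated (best size).
Opt6: not dominated (best rent).
Opt7: not dominated (best walk score).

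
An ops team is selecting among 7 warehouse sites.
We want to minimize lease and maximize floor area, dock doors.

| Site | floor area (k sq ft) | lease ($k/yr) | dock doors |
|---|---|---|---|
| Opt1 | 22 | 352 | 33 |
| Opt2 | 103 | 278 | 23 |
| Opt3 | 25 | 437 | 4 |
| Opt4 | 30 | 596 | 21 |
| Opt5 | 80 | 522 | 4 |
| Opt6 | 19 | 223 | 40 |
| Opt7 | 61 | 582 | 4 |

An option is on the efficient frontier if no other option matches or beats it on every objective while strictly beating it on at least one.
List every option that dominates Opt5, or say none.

Opt2

Opt2: floor area 103≥80, lease 278≤522, dock doors 23≥4 — dominates Opt5.
Others (Opt1, Opt3, Opt4, Opt6, Opt7) are each worse than Opt5 on at least one objective.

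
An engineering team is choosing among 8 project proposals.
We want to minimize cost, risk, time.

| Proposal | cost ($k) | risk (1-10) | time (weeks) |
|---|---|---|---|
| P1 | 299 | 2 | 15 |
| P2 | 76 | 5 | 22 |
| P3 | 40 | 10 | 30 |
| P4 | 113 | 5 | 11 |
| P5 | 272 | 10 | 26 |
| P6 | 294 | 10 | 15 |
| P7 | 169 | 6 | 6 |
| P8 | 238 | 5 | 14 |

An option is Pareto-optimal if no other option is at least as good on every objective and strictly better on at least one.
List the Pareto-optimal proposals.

P1: not dominated (best risk).
P2: not dominated.
P3: not dominated (best cost).
P4: not dominated.
P5: dominated by P2 (cost 76≤272, risk 5≤10, time 22≤26).
P6: dominated by P4 (cost 113≤294, risk 5≤10, time 11≤15).
P7: not dominated (best time).
P8: dominated by P4 (cost 113≤238, risk 5≤5, time 11≤14).

P1, P2, P3, P4, P7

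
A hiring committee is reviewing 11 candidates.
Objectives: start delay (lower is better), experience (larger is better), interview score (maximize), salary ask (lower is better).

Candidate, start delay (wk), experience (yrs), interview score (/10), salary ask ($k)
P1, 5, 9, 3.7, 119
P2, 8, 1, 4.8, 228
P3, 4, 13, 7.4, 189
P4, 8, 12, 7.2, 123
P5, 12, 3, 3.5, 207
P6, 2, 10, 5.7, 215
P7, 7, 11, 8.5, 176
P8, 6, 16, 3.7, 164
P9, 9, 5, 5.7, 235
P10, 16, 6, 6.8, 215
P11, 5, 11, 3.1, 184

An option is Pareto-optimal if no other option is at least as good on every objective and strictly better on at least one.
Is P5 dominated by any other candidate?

Yes

P1 vs P5: start delay 5≤12, experience 9≥3, interview score 3.7≥3.5, salary ask 119≤207 — P1 is at least as good on every objective and strictly better on at least one, so P1 dominates P5.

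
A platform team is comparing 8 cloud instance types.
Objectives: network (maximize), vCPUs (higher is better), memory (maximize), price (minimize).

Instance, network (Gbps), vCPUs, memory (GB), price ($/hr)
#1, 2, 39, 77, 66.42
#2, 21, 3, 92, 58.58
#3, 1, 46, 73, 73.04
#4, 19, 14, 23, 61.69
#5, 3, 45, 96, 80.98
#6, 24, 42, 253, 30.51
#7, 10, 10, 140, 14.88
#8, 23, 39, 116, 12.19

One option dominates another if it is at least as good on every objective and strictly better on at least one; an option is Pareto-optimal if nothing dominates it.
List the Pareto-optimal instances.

#3, #5, #6, #7, #8

#1: dominated by #6 (network 24≥2, vCPUs 42≥39, memory 253≥77, price 30.51≤66.42).
#2: dominated by #6 (network 24≥21, vCPUs 42≥3, memory 253≥92, price 30.51≤58.58).
#3: not dominated (best vCPUs).
#4: dominated by #6 (network 24≥19, vCPUs 42≥14, memory 253≥23, price 30.51≤61.69).
#5: not dominated.
#6: not dominated (best network).
#7: not dominated.
#8: not dominated (best price).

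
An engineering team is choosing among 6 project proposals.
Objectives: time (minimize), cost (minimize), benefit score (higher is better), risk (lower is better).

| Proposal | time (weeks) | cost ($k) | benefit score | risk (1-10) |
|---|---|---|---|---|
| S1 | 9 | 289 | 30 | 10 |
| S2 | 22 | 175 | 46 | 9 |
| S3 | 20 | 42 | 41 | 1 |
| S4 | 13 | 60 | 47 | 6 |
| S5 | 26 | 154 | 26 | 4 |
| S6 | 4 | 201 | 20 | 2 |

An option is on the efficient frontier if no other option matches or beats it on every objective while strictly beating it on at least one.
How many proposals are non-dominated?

S1: not dominated.
S2: dominated by S4 (time 13≤22, cost 60≤175, benefit score 47≥46, risk 6≤9).
S3: not dominated (best cost).
S4: not dominated (best benefit score).
S5: dominated by S3 (time 20≤26, cost 42≤154, benefit score 41≥26, risk 1≤4).
S6: not dominated (best time).
Pareto-optimal: S1, S3, S4, S6 → 4.

4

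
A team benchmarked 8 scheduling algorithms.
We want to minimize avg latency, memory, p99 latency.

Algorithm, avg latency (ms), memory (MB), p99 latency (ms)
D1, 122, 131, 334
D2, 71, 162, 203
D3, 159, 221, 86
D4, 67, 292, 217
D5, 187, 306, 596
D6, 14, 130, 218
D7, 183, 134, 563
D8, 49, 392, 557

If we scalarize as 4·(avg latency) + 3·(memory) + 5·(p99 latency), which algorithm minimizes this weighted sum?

D1: 4·122 + 3·131 + 5·334 = 2551
D2: 4·71 + 3·162 + 5·203 = 1785
D3: 4·159 + 3·221 + 5·86 = 1729
D4: 4·67 + 3·292 + 5·217 = 2229
D5: 4·187 + 3·306 + 5·596 = 4646
D6: 4·14 + 3·130 + 5·218 = 1536
D7: 4·183 + 3·134 + 5·563 = 3949
D8: 4·49 + 3·392 + 5·557 = 4157
Lowest: D6 at 1536.

D6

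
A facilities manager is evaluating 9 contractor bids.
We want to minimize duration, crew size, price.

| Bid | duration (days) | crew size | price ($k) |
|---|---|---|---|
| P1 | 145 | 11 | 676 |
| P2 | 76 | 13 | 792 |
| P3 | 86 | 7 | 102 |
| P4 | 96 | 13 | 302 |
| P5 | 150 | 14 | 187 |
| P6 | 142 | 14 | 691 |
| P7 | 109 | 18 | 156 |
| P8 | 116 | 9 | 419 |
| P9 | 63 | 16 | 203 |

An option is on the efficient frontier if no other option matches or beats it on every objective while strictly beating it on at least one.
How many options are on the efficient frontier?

3

P1: dominated by P3 (duration 86≤145, crew size 7≤11, price 102≤676).
P2: not dominated.
P3: not dominated (best crew size).
P4: dominated by P3 (duration 86≤96, crew size 7≤13, price 102≤302).
P5: dominated by P3 (duration 86≤150, crew size 7≤14, price 102≤187).
P6: dominated by P3 (duration 86≤142, crew size 7≤14, price 102≤691).
P7: dominated by P3 (duration 86≤109, crew size 7≤18, price 102≤156).
P8: dominated by P3 (duration 86≤116, crew size 7≤9, price 102≤419).
P9: not dominated (best duration).
Pareto-optimal: P2, P3, P9 → 3.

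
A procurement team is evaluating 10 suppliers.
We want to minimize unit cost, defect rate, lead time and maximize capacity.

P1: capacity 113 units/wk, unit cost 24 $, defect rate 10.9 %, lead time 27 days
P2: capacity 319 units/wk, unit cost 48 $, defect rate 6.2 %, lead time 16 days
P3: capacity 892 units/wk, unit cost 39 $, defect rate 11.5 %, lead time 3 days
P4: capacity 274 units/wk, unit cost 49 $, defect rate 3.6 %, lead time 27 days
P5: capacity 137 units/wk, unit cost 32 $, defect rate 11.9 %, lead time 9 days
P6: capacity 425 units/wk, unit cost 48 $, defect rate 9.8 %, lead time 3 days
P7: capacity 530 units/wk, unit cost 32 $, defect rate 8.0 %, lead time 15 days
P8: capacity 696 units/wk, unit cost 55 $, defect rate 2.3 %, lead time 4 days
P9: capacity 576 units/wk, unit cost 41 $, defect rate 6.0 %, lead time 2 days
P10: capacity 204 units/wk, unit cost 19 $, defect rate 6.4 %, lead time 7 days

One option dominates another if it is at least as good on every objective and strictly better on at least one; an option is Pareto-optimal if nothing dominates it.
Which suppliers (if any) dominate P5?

P10: capacity 204≥137, unit cost 19≤32, defect rate 6.4≤11.9, lead time 7≤9 — dominates P5.
Others (P1, P2, P3, P4, P6, P7, P8, P9) are each worse than P5 on at least one objective.

P10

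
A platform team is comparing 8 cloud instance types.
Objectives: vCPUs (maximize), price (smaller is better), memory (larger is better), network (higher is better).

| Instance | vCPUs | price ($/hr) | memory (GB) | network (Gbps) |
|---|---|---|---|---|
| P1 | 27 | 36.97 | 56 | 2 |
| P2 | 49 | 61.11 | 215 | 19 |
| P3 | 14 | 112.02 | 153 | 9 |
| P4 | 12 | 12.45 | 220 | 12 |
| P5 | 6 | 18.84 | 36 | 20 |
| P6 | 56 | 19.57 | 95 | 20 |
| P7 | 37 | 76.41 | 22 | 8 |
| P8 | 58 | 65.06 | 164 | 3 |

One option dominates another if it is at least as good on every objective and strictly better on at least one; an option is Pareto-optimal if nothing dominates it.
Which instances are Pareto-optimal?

P2, P4, P5, P6, P8

P1: dominated by P6 (vCPUs 56≥27, price 19.57≤36.97, memory 95≥56, network 20≥2).
P2: not dominated.
P3: dominated by P2 (vCPUs 49≥14, price 61.11≤112.02, memory 215≥153, network 19≥9).
P4: not dominated (best price).
P5: not dominated.
P6: not dominated.
P7: dominated by P2 (vCPUs 49≥37, price 61.11≤76.41, memory 215≥22, network 19≥8).
P8: not dominated (best vCPUs).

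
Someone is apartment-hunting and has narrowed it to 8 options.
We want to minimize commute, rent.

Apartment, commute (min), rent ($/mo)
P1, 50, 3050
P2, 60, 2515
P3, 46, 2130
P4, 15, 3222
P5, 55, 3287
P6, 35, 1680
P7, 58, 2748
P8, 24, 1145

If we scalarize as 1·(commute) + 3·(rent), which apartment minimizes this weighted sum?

P1: 1·50 + 3·3050 = 9200
P2: 1·60 + 3·2515 = 7605
P3: 1·46 + 3·2130 = 6436
P4: 1·15 + 3·3222 = 9681
P5: 1·55 + 3·3287 = 9916
P6: 1·35 + 3·1680 = 5075
P7: 1·58 + 3·2748 = 8302
P8: 1·24 + 3·1145 = 3459
Lowest: P8 at 3459.

P8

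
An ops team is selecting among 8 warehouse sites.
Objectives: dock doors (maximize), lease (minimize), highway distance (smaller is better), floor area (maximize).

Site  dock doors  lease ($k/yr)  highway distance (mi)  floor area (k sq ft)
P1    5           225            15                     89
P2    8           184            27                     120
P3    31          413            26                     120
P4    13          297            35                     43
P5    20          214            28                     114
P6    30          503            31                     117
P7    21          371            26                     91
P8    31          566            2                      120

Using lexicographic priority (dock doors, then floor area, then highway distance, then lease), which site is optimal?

First maximize dock doors: best is 31, kept {P3, P8}.
Then maximize floor area: best is 120, kept {P3, P8}.
Then minimize highway distance: best is 2, kept {P8}.

P8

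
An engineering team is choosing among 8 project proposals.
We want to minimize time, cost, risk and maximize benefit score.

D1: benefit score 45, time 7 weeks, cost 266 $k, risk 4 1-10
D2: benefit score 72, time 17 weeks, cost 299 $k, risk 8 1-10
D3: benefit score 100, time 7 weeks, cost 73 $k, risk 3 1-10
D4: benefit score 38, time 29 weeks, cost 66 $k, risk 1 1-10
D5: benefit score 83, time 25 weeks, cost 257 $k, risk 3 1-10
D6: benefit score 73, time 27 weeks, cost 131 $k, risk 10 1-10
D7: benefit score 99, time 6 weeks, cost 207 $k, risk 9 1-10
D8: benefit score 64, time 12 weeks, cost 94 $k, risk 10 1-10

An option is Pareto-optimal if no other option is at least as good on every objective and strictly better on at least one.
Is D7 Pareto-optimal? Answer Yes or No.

Yes

D1: worse on benefit score (45 vs 99).
D2: worse on benefit score (72 vs 99).
D3: worse on time (7 vs 6).
D4: worse on benefit score (38 vs 99).
D5: worse on benefit score (83 vs 99).
D6: worse on benefit score (73 vs 99).
D8: worse on benefit score (64 vs 99).
No option is at least as good as D7 on every objective and strictly better on one.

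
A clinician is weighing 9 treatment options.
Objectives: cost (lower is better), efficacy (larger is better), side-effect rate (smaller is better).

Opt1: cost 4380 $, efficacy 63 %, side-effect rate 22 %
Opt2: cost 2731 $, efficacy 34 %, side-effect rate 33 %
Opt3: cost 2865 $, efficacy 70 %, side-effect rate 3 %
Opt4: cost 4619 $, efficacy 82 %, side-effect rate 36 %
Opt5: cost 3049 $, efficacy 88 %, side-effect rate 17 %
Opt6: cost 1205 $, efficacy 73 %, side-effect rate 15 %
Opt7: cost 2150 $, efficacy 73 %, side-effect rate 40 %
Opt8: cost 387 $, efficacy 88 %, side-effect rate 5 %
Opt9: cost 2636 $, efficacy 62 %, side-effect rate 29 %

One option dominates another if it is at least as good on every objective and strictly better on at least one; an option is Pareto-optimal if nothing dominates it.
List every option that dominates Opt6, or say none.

Opt8

Opt8: cost 387≤1205, efficacy 88≥73, side-effect rate 5≤15 — dominates Opt6.
Others (Opt1, Opt2, Opt3, Opt4, Opt5, Opt7, Opt9) are each worse than Opt6 on at least one objective.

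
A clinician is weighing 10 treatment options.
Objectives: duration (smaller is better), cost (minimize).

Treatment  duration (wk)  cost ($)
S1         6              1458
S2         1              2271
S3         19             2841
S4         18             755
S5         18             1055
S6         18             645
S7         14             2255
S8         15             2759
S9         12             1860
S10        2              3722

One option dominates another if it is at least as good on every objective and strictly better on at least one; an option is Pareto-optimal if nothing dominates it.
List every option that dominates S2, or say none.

none

S1: worse on duration (6 vs 1).
S3: worse on duration (19 vs 1).
S4: worse on duration (18 vs 1).
S5: worse on duration (18 vs 1).
S6: worse on duration (18 vs 1).
S7: worse on duration (14 vs 1).
S8: worse on duration (15 vs 1).
S9: worse on duration (12 vs 1).
S10: worse on duration (2 vs 1).
No option dominates S2.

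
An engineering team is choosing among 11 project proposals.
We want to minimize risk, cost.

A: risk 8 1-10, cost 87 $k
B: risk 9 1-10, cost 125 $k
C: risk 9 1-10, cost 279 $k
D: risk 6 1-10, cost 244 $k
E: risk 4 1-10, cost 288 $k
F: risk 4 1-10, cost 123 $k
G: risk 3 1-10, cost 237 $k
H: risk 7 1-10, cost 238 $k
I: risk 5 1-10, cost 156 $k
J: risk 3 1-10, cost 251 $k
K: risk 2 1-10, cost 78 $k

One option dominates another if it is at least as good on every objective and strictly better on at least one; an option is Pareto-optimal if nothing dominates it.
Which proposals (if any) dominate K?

none

A: worse on risk (8 vs 2).
B: worse on risk (9 vs 2).
C: worse on risk (9 vs 2).
D: worse on risk (6 vs 2).
E: worse on risk (4 vs 2).
F: worse on risk (4 vs 2).
G: worse on risk (3 vs 2).
H: worse on risk (7 vs 2).
I: worse on risk (5 vs 2).
J: worse on risk (3 vs 2).
No option dominates K.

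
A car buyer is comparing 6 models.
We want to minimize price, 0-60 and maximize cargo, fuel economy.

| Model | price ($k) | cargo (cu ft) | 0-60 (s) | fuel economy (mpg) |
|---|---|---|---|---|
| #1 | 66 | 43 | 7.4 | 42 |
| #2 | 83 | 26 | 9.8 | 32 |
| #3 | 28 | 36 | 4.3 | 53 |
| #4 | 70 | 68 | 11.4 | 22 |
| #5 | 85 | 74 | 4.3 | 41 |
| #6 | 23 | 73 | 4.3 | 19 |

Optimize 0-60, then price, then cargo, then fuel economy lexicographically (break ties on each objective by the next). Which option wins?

#6

First minimize 0-60: best is 4.3, kept {#3, #5, #6}.
Then minimize price: best is 23, kept {#6}.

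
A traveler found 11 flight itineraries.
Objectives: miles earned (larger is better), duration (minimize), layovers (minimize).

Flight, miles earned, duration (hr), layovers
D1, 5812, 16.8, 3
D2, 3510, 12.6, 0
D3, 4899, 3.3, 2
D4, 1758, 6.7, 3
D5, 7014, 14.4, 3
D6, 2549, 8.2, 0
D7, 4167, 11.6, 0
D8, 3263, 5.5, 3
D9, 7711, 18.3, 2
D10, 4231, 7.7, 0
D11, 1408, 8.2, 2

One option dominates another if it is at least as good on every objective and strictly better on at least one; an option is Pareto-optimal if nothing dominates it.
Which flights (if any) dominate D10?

D1: worse on duration (16.8 vs 7.7).
D2: worse on miles earned (3510 vs 4231).
D3: worse on layovers (2 vs 0).
D4: worse on miles earned (1758 vs 4231).
D5: worse on duration (14.4 vs 7.7).
D6: worse on miles earned (2549 vs 4231).
D7: worse on miles earned (4167 vs 4231).
D8: worse on miles earned (3263 vs 4231).
D9: worse on duration (18.3 vs 7.7).
D11: worse on miles earned (1408 vs 4231).
No option dominates D10.

none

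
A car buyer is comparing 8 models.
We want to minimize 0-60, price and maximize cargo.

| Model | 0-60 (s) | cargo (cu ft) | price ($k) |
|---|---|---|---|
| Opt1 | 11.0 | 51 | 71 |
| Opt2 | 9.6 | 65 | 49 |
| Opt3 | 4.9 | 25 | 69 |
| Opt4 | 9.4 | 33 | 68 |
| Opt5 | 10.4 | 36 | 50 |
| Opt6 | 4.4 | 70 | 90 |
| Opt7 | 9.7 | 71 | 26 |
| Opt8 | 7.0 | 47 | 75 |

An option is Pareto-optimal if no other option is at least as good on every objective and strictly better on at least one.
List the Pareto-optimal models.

Opt1: dominated by Opt2 (0-60 9.6≤11.0, cargo 65≥51, price 49≤71).
Opt2: not dominated.
Opt3: not dominated.
Opt4: not dominated.
Opt5: dominated by Opt2 (0-60 9.6≤10.4, cargo 65≥36, price 49≤50).
Opt6: not dominated (best 0-60).
Opt7: not dominated (best cargo).
Opt8: not dominated.

Opt2, Opt3, Opt4, Opt6, Opt7, Opt8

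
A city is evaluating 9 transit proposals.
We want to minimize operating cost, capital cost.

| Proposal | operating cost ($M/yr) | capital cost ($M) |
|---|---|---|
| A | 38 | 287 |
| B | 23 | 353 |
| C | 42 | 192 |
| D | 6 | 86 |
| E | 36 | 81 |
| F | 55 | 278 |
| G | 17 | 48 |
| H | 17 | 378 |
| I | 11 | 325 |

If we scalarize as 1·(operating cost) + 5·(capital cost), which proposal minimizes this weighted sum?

A: 1·38 + 5·287 = 1473
B: 1·23 + 5·353 = 1788
C: 1·42 + 5·192 = 1002
D: 1·6 + 5·86 = 436
E: 1·36 + 5·81 = 441
F: 1·55 + 5·278 = 1445
G: 1·17 + 5·48 = 257
H: 1·17 + 5·378 = 1907
I: 1·11 + 5·325 = 1636
Lowest: G at 257.

G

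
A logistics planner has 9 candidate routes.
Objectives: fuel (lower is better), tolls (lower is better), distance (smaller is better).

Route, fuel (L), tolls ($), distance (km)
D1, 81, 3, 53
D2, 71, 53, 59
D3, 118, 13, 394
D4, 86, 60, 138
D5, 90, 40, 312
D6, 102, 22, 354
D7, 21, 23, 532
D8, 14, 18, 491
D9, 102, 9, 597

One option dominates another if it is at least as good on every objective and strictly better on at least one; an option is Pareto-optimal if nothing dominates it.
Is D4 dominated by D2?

D2 vs D4: fuel 71≤86, tolls 53≤60, distance 59≤138 — D2 is at least as good on every objective with at least one strict improvement.

Yes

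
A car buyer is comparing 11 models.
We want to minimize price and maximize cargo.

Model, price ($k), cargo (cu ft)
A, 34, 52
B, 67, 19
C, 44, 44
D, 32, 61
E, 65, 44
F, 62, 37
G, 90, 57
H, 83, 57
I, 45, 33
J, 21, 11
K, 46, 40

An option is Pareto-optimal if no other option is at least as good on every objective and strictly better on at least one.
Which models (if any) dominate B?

A: price 34≤67, cargo 52≥19 — dominates B.
C: price 44≤67, cargo 44≥19 — dominates B.
D: price 32≤67, cargo 61≥19 — dominates B.
E: price 65≤67, cargo 44≥19 — dominates B.
F: price 62≤67, cargo 37≥19 — dominates B.
I: price 45≤67, cargo 33≥19 — dominates B.
K: price 46≤67, cargo 40≥19 — dominates B.
Others (G, H, J) are each worse than B on at least one objective.

A, C, D, E, F, I, K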